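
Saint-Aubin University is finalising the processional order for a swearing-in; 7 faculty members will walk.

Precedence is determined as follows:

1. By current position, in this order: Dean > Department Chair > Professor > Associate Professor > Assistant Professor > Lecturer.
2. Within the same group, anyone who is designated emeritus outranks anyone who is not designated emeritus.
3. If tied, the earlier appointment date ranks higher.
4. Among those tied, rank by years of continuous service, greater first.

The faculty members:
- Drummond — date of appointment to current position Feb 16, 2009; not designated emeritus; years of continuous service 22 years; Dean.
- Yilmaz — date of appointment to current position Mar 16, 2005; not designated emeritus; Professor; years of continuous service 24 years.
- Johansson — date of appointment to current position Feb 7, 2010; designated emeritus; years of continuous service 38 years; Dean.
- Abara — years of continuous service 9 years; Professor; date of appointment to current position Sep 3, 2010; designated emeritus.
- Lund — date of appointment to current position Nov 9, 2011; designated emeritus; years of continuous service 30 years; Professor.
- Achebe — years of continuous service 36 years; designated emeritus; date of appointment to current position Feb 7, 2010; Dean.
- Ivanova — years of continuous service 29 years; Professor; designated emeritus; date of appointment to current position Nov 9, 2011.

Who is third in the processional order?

Drummond

By current position: Johansson, Achebe and Drummond (Dean); then Abara, Lund, Ivanova and Yilmaz (Professor).
Among Johansson, Achebe and Drummond, designated emeritus before not designated emeritus: Johansson and Achebe (designated emeritus) before Drummond (not designated emeritus).
Johansson and Achebe both have date of appointment to current position Feb 7, 2010, so the next rule applies.
Among Johansson and Achebe, by years of continuous service (higher first): Johansson (38 years) before Achebe (36 years).
Among Abara, Lund, Ivanova and Yilmaz, designated emeritus before not designated emeritus: Abara, Lund and Ivanova (designated emeritus) before Yilmaz (not designated emeritus).
Among Abara, Lund and Ivanova, by date of appointment to current position (earlier first): Abara (Sep 3, 2010) before Lund and Ivanova (Nov 9, 2011).
Among Lund and Ivanova, by years of continuous service (higher first): Lund (30 years) before Ivanova (29 years).
Order: Johansson, Achebe, Drummond, Abara, Lund, Ivanova, Yilmaz.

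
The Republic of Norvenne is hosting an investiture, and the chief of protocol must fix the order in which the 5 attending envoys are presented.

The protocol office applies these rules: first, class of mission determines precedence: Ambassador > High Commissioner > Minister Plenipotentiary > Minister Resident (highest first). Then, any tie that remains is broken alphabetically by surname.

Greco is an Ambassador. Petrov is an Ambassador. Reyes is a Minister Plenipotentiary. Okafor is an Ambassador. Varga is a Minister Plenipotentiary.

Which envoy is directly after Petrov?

By class of mission: Greco, Okafor and Petrov (Ambassador); then Reyes and Varga (Minister Plenipotentiary).
Among Greco, Okafor and Petrov, alphabetically by surname: Greco before Okafor before Petrov.
Among Reyes and Varga, alphabetically by surname: Reyes before Varga.
Order: Greco, Okafor, Petrov, Reyes, Varga.

Reyes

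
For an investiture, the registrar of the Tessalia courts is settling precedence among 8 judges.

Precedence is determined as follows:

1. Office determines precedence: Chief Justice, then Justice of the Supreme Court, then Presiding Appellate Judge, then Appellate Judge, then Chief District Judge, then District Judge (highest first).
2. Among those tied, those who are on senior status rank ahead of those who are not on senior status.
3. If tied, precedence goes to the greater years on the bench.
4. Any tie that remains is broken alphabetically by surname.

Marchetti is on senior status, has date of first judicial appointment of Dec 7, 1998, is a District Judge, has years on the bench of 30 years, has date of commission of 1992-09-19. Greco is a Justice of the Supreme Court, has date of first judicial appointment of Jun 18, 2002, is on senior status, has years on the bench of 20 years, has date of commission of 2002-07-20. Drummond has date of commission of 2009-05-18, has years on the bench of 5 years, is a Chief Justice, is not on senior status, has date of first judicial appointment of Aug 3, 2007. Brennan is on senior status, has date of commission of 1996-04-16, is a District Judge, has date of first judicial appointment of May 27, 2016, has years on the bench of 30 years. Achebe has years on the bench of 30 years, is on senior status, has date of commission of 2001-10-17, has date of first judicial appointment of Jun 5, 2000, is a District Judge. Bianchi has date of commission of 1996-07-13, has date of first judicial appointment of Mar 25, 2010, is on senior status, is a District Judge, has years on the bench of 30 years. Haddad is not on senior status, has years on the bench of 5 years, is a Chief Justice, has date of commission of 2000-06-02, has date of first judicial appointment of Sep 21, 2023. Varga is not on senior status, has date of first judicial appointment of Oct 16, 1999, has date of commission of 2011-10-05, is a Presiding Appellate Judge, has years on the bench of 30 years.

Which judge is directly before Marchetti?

Brennan

By office: Drummond and Haddad (Chief Justice); then Greco (Justice of the Supreme Court); then Varga (Presiding Appellate Judge); then Achebe, Bianchi, Brennan and Marchetti (District Judge).
Drummond and Haddad are each not on senior status, so the next rule applies.
Drummond and Haddad both have years on the bench 5 years, so the next rule applies.
Among Drummond and Haddad, alphabetically by surname: Drummond before Haddad.
Achebe, Bianchi, Brennan and Marchetti are each on senior status, so the next rule applies.
Achebe, Bianchi, Brennan and Marchetti all have years on the bench 30 years, so the next rule applies.
Among Achebe, Bianchi, Brennan and Marchetti, alphabetically by surname: Achebe before Bianchi before Brennan before Marchetti.
Order: Drummond, Haddad, Greco, Varga, Achebe, Bianchi, Brennan, Marchetti.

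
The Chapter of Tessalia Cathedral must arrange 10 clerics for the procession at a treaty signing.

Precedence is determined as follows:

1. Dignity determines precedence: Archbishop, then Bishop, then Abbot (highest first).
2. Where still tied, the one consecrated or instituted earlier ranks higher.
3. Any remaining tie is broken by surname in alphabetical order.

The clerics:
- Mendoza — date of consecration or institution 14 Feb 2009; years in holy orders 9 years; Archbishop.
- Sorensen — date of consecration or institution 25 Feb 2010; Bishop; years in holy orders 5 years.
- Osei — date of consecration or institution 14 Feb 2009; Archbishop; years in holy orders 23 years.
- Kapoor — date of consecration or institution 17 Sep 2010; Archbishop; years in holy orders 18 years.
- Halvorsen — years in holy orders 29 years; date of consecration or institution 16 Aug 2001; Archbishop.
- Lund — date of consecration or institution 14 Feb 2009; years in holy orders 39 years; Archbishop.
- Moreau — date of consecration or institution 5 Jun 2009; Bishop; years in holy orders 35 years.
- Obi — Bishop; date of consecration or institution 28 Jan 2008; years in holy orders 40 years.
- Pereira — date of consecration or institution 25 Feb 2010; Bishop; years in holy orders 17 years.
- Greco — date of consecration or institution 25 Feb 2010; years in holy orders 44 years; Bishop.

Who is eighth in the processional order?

By dignity: Halvorsen, Lund, Mendoza, Osei and Kapoor (Archbishop); then Obi, Moreau, Greco, Pereira and Sorensen (Bishop).
Among Halvorsen, Lund, Mendoza, Osei and Kapoor, by date of consecration or institution (earlier first): Halvorsen (16 Aug 2001) before Lund, Mendoza and Osei (14 Feb 2009) before Kapoor (17 Sep 2010).
Among Lund, Mendoza and Osei, alphabetically by surname: Lund before Mendoza before Osei.
Among Obi, Moreau, Greco, Pereira and Sorensen, by date of consecration or institution (earlier first): Obi (28 Jan 2008) before Moreau (5 Jun 2009) before Greco, Pereira and Sorensen (25 Feb 2010).
Among Greco, Pereira and Sorensen, alphabetically by surname: Greco before Pereira before Sorensen.
Order: Halvorsen, Lund, Mendoza, Osei, Kapoor, Obi, Moreau, Greco, Pereira, Sorensen.

Greco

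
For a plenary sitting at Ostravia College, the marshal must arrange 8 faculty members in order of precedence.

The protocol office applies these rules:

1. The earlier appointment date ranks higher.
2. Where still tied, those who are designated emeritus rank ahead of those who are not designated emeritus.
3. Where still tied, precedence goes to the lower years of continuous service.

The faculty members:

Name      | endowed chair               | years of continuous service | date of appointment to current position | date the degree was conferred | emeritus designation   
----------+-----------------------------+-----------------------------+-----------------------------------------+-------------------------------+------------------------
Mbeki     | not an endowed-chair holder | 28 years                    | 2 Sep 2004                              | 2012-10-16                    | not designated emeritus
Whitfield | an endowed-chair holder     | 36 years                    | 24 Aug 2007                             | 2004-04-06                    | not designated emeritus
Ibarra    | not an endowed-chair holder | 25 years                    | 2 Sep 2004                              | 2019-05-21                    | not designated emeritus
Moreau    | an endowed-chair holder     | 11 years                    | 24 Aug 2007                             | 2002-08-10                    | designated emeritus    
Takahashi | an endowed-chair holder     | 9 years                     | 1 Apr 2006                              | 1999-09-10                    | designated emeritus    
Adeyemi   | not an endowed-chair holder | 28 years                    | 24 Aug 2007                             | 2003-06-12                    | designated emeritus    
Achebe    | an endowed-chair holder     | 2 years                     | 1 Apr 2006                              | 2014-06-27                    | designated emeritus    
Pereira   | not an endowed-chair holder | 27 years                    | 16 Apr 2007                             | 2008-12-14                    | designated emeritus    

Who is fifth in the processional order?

By date of appointment to current position (earlier first): Ibarra and Mbeki (both 2 Sep 2004); then Achebe and Takahashi (both 1 Apr 2006); then Pereira (16 Apr 2007); then Moreau, Adeyemi and Whitfield (each 24 Aug 2007).
Ibarra and Mbeki are each not designated emeritus, so the next rule applies.
Among Ibarra and Mbeki, by years of continuous service (lower first): Ibarra (25 years) before Mbeki (28 years).
Achebe and Takahashi are each designated emeritus, so the next rule applies.
Among Achebe and Takahashi, by years of continuous service (lower first): Achebe (2 years) before Takahashi (9 years).
Among Moreau, Adeyemi and Whitfield, designated emeritus before not designated emeritus: Moreau and Adeyemi (designated emeritus) before Whitfield (not designated emeritus).
Among Moreau and Adeyemi, by years of continuous service (lower first): Moreau (11 years) before Adeyemi (28 years).
Order: Ibarra, Mbeki, Achebe, Takahashi, Pereira, Moreau, Adeyemi, Whitfield.

Pereira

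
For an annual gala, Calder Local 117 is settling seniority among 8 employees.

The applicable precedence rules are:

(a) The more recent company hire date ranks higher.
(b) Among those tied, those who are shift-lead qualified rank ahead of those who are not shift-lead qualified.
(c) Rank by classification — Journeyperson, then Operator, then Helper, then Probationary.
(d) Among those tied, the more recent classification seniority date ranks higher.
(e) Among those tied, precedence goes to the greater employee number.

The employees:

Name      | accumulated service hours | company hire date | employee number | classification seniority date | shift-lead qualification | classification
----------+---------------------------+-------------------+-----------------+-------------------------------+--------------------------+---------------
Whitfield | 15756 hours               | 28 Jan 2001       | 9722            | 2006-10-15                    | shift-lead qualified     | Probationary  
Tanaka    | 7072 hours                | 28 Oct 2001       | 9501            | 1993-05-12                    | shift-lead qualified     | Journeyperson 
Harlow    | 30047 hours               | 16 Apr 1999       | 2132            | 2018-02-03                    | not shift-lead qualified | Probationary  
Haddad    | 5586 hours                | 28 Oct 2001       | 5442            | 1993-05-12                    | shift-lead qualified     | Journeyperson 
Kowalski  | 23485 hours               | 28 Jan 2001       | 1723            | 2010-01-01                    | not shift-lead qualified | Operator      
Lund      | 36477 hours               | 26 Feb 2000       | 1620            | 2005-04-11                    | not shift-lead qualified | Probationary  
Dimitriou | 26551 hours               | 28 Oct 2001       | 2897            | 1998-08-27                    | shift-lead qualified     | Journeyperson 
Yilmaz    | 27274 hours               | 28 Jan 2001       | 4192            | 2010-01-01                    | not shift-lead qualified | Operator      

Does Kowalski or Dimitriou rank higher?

Dimitriou

By company hire date (later first): Dimitriou, Tanaka and Haddad (each 28 Oct 2001); then Whitfield, Yilmaz and Kowalski (each 28 Jan 2001); then Lund (26 Feb 2000); then Harlow (16 Apr 1999).
Dimitriou, Tanaka and Haddad are each shift-lead qualified, so the next rule applies.
Dimitriou, Tanaka and Haddad are each Journeyperson, so the next rule applies.
Among Dimitriou, Tanaka and Haddad, by classification seniority date (later first): Dimitriou (1998-08-27) before Tanaka and Haddad (1993-05-12).
Among Tanaka and Haddad, by employee number (higher first): Tanaka (9501) before Haddad (5442).
Among Whitfield, Yilmaz and Kowalski, shift-lead qualified before not shift-lead qualified: Whitfield (shift-lead qualified) before Yilmaz and Kowalski (not shift-lead qualified).
Yilmaz and Kowalski are each Operator, so the next rule applies.
Yilmaz and Kowalski both have classification seniority date 2010-01-01, so the next rule applies.
Among Yilmaz and Kowalski, by employee number (higher first): Yilmaz (4192) before Kowalski (1723).
So Dimitriou takes precedence.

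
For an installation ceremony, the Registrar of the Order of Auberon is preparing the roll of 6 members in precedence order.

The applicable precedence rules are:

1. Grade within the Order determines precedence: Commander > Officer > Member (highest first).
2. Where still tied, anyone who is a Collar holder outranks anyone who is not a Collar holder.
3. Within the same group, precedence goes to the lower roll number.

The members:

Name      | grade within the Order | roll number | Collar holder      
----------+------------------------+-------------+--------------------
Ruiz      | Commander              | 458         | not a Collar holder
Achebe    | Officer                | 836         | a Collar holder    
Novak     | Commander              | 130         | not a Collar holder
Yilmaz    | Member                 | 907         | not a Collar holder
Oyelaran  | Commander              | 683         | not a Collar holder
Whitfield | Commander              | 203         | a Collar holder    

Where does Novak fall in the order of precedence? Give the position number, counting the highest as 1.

2

By grade within the Order: Whitfield, Novak, Ruiz and Oyelaran (Commander); then Achebe (Officer); then Yilmaz (Member).
Among Whitfield, Novak, Ruiz and Oyelaran, a Collar holder before not a Collar holder: Whitfield (a Collar holder) before Novak, Ruiz and Oyelaran (not a Collar holder).
Among Novak, Ruiz and Oyelaran, by roll number (lower first): Novak (130) before Ruiz (458) before Oyelaran (683).
Order: Whitfield, Novak, Ruiz, Oyelaran, Achebe, Yilmaz. So position 2.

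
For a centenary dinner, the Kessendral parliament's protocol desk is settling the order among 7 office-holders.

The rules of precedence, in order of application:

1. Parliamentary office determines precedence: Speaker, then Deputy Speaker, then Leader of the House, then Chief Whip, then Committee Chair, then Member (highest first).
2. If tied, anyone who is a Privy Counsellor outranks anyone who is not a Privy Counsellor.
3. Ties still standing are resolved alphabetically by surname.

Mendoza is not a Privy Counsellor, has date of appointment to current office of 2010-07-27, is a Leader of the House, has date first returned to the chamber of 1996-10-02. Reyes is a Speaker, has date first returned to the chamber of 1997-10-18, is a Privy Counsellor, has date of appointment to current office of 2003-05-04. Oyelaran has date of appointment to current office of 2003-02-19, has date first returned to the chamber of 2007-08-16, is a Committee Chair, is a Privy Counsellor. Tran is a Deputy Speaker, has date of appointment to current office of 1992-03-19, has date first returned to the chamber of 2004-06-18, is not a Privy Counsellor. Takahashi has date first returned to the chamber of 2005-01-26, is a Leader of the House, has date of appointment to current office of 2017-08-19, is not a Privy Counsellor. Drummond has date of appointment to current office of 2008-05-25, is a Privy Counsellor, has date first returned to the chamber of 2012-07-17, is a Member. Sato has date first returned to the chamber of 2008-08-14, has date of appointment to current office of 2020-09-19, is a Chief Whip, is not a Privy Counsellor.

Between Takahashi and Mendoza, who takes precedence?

By parliamentary office: Reyes (Speaker); then Tran (Deputy Speaker); then Mendoza and Takahashi (Leader of the House); then Sato (Chief Whip); then Oyelaran (Committee Chair); then Drummond (Member).
Mendoza and Takahashi are each not a Privy Counsellor, so the next rule applies.
Among Mendoza and Takahashi, alphabetically by surname: Mendoza before Takahashi.
So Mendoza takes precedence.

Mendoza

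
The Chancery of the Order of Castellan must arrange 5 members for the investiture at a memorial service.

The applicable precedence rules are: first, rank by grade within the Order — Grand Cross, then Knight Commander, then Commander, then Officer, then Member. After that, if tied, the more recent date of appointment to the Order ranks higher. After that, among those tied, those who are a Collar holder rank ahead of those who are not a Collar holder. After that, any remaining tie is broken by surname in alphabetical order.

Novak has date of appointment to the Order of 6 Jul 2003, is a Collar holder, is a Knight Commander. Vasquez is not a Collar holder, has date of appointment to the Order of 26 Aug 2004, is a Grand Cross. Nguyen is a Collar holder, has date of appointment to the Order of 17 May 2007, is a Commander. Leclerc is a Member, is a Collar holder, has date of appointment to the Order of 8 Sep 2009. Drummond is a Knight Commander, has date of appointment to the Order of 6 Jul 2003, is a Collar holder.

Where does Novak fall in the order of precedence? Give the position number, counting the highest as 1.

By grade within the Order: Vasquez (Grand Cross); then Drummond and Novak (Knight Commander); then Nguyen (Commander); then Leclerc (Member).
Drummond and Novak both have date of appointment to the Order 6 Jul 2003, so the next rule applies.
Drummond and Novak are each a Collar holder, so the next rule applies.
Among Drummond and Novak, alphabetically by surname: Drummond before Novak.
Order: Vasquez, Drummond, Novak, Nguyen, Leclerc. So position 3.

3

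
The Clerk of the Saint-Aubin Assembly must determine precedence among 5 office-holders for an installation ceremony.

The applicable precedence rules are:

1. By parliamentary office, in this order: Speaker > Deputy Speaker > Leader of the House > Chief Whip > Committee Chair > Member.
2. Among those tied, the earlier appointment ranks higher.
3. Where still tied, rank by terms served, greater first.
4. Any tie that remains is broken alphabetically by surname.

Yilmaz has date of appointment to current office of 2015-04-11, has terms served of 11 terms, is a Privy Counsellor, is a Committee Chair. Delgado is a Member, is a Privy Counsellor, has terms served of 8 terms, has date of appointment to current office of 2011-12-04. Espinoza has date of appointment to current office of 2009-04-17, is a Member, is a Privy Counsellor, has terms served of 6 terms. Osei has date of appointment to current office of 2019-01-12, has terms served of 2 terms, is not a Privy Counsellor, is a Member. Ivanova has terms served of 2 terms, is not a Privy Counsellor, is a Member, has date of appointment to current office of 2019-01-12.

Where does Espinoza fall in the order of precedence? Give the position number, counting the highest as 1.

By parliamentary office: Yilmaz (Committee Chair); then Espinoza, Delgado, Ivanova and Osei (Member).
Among Espinoza, Delgado, Ivanova and Osei, by date of appointment to current office (earlier first): Espinoza (2009-04-17) before Delgado (2011-12-04) before Ivanova and Osei (2019-01-12).
Ivanova and Osei both have terms served 2 terms, so the next rule applies.
Among Ivanova and Osei, alphabetically by surname: Ivanova before Osei.
Order: Yilmaz, Espinoza, Delgado, Ivanova, Osei. So position 2.

2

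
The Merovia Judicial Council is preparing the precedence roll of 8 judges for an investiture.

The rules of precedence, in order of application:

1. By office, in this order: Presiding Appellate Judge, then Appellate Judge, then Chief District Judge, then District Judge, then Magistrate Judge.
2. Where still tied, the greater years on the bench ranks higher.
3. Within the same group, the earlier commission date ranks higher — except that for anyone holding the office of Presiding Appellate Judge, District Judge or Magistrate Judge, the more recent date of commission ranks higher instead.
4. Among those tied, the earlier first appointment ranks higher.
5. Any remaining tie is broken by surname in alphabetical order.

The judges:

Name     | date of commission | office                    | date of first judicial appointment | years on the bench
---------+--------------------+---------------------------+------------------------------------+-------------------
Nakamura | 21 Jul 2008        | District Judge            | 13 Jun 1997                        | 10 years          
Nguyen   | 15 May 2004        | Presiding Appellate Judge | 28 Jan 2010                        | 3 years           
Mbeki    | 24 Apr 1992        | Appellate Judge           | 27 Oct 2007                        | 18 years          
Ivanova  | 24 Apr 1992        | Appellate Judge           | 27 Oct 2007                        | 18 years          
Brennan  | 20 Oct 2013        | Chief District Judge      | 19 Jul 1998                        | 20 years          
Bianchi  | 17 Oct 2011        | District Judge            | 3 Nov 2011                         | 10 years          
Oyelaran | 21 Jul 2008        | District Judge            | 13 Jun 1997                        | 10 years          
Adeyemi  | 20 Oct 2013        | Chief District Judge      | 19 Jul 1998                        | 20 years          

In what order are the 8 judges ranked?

Nguyen, Ivanova, Mbeki, Adeyemi, Brennan, Bianchi, Nakamura, Oyelaran

By office: Nguyen (Presiding Appellate Judge); then Ivanova and Mbeki (Appellate Judge); then Adeyemi and Brennan (Chief District Judge); then Bianchi, Nakamura and Oyelaran (District Judge).
Ivanova and Mbeki both have years on the bench 18 years, so the next rule applies.
Ivanova and Mbeki both have date of commission 24 Apr 1992, so the next rule applies.
Ivanova and Mbeki both have date of first judicial appointment 27 Oct 2007, so the next rule applies.
Among Ivanova and Mbeki, alphabetically by surname: Ivanova before Mbeki.
Adeyemi and Brennan both have years on the bench 20 years, so the next rule applies.
Adeyemi and Brennan both have date of commission 20 Oct 2013, so the next rule applies.
Adeyemi and Brennan both have date of first judicial appointment 19 Jul 1998, so the next rule applies.
Among Adeyemi and Brennan, alphabetically by surname: Adeyemi before Brennan.
Bianchi, Nakamura and Oyelaran all have years on the bench 10 years, so the next rule applies.
Among Bianchi, Nakamura and Oyelaran, by date of commission (later first) (reversed rule for this group): Bianchi (17 Oct 2011) before Nakamura and Oyelaran (21 Jul 2008).
Nakamura and Oyelaran both have date of first judicial appointment 13 Jun 1997, so the next rule applies.
Among Nakamura and Oyelaran, alphabetically by surname: Nakamura before Oyelaran.
Full order: Nguyen, Ivanova, Mbeki, Adeyemi, Brennan, Bianchi, Nakamura, Oyelaran.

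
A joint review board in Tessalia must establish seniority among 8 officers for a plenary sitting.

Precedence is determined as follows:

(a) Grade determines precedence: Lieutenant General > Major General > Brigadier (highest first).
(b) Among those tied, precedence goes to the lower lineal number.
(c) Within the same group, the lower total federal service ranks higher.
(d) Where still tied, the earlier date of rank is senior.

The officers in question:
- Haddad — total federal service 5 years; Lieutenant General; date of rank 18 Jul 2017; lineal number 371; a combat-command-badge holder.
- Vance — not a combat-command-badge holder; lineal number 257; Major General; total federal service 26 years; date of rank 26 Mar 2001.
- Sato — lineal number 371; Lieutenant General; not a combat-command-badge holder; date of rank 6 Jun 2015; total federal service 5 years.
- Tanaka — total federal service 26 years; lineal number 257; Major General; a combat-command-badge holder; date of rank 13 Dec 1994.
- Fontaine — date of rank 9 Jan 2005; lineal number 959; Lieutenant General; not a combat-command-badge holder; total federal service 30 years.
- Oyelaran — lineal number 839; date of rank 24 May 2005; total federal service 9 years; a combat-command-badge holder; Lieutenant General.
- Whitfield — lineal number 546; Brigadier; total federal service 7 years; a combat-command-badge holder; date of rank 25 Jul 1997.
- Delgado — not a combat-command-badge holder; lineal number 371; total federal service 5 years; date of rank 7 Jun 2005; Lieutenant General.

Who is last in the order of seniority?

Whitfield

By grade: Delgado, Sato, Haddad, Oyelaran and Fontaine (Lieutenant General); then Tanaka and Vance (Major General); then Whitfield (Brigadier).
Among Delgado, Sato, Haddad, Oyelaran and Fontaine, by lineal number (lower first): Delgado, Sato and Haddad (371) before Oyelaran (839) before Fontaine (959).
Delgado, Sato and Haddad all have total federal service 5 years, so the next rule applies.
Among Delgado, Sato and Haddad, by date of rank (earlier first): Delgado (7 Jun 2005) before Sato (6 Jun 2015) before Haddad (18 Jul 2017).
Tanaka and Vance both have lineal number 257, so the next rule applies.
Tanaka and Vance both have total federal service 26 years, so the next rule applies.
Among Tanaka and Vance, by date of rank (earlier first): Tanaka (13 Dec 1994) before Vance (26 Mar 2001).
Order: Delgado, Sato, Haddad, Oyelaran, Fontaine, Tanaka, Vance, Whitfield.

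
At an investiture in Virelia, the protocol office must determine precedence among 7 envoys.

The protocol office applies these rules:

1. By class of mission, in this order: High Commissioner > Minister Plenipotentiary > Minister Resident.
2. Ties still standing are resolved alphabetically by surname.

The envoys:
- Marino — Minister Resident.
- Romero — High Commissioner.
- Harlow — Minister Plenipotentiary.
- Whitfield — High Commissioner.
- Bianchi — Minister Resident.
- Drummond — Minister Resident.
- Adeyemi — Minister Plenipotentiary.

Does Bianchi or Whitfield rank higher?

By class of mission: Romero and Whitfield (High Commissioner); then Adeyemi and Harlow (Minister Plenipotentiary); then Bianchi, Drummond and Marino (Minister Resident).
Among Romero and Whitfield, alphabetically by surname: Romero before Whitfield.
Among Adeyemi and Harlow, alphabetically by surname: Adeyemi before Harlow.
Among Bianchi, Drummond and Marino, alphabetically by surname: Bianchi before Drummond before Marino.
So Whitfield takes precedence.

Whitfield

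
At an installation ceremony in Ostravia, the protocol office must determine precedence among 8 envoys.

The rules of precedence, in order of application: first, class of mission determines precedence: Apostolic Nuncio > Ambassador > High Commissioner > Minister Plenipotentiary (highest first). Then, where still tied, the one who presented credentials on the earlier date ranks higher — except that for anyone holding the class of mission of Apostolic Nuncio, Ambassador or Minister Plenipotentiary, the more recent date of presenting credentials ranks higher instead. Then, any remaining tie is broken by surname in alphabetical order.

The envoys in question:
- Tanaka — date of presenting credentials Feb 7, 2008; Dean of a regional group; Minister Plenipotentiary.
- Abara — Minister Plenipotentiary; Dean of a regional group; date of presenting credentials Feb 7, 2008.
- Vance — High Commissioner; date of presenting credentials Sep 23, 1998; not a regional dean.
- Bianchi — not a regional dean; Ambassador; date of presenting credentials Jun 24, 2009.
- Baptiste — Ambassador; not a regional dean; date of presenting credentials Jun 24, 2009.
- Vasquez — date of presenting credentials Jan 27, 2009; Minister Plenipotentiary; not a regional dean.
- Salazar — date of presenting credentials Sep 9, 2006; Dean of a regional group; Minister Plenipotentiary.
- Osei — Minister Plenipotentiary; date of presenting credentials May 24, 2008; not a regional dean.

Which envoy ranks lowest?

Salazar

By class of mission: Baptiste and Bianchi (Ambassador); then Vance (High Commissioner); then Vasquez, Osei, Abara, Tanaka and Salazar (Minister Plenipotentiary).
Baptiste and Bianchi both have date of presenting credentials Jun 24, 2009, so the next rule applies.
Among Baptiste and Bianchi, alphabetically by surname: Baptiste before Bianchi.
Among Vasquez, Osei, Abara, Tanaka and Salazar, by date of presenting credentials (later first) (reversed rule for this group): Vasquez (Jan 27, 2009) before Osei (May 24, 2008) before Abara and Tanaka (Feb 7, 2008) before Salazar (Sep 9, 2006).
Among Abara and Tanaka, alphabetically by surname: Abara before Tanaka.
Order: Baptiste, Bianchi, Vance, Vasquez, Osei, Abara, Tanaka, Salazar.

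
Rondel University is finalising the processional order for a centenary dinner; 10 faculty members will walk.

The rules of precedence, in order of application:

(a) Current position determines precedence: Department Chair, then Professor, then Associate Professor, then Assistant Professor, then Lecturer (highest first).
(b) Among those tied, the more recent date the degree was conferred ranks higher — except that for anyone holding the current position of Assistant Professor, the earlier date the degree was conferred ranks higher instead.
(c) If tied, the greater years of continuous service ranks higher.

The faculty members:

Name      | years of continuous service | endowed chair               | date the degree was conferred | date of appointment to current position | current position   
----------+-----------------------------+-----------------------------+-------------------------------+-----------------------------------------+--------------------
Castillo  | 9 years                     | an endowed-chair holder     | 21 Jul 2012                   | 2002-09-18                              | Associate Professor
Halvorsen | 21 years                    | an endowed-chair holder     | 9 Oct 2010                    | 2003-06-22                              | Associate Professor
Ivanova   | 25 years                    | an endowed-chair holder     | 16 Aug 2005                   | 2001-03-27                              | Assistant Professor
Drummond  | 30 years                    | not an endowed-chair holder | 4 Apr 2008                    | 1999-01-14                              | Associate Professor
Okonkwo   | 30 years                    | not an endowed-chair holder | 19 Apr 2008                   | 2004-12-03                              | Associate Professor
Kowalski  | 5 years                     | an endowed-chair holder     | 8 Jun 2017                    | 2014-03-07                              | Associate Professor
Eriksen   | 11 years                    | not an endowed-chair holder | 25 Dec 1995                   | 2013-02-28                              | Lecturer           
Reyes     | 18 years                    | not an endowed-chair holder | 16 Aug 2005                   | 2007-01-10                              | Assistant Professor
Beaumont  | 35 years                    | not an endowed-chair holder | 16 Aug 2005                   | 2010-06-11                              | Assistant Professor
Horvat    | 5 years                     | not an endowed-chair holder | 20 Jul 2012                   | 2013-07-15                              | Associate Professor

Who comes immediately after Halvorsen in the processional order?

By current position: Kowalski, Castillo, Horvat, Halvorsen, Okonkwo and Drummond (Associate Professor); then Beaumont, Ivanova and Reyes (Assistant Professor); then Eriksen (Lecturer).
Among Kowalski, Castillo, Horvat, Halvorsen, Okonkwo and Drummond, by date the degree was conferred (later first): Kowalski (8 Jun 2017) before Castillo (21 Jul 2012) before Horvat (20 Jul 2012) before Halvorsen (9 Oct 2010) before Okonkwo (19 Apr 2008) before Drummond (4 Apr 2008).
Beaumont, Ivanova and Reyes all have date the degree was conferred 16 Aug 2005, so the next rule applies.
Among Beaumont, Ivanova and Reyes, by years of continuous service (higher first): Beaumont (35 years) before Ivanova (25 years) before Reyes (18 years).
Order: Kowalski, Castillo, Horvat, Halvorsen, Okonkwo, Drummond, Beaumont, Ivanova, Reyes, Eriksen.

Okonkwo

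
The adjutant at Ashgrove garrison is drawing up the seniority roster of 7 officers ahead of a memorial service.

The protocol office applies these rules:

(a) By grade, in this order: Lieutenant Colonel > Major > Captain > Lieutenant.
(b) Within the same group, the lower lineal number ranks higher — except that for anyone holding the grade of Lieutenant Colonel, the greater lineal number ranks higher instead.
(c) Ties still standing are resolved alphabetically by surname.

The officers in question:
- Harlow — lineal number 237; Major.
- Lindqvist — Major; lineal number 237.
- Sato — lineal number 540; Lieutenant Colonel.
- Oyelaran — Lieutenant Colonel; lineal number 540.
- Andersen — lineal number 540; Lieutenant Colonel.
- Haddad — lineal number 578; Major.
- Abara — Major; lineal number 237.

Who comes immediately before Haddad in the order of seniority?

By grade: Andersen, Oyelaran and Sato (Lieutenant Colonel); then Abara, Harlow, Lindqvist and Haddad (Major).
Andersen, Oyelaran and Sato all have lineal number 540, so the next rule applies.
Among Andersen, Oyelaran and Sato, alphabetically by surname: Andersen before Oyelaran before Sato.
Among Abara, Harlow, Lindqvist and Haddad, by lineal number (lower first): Abara, Harlow and Lindqvist (237) before Haddad (578).
Among Abara, Harlow and Lindqvist, alphabetically by surname: Abara before Harlow before Lindqvist.
Order: Andersen, Oyelaran, Sato, Abara, Harlow, Lindqvist, Haddad.

Lindqvist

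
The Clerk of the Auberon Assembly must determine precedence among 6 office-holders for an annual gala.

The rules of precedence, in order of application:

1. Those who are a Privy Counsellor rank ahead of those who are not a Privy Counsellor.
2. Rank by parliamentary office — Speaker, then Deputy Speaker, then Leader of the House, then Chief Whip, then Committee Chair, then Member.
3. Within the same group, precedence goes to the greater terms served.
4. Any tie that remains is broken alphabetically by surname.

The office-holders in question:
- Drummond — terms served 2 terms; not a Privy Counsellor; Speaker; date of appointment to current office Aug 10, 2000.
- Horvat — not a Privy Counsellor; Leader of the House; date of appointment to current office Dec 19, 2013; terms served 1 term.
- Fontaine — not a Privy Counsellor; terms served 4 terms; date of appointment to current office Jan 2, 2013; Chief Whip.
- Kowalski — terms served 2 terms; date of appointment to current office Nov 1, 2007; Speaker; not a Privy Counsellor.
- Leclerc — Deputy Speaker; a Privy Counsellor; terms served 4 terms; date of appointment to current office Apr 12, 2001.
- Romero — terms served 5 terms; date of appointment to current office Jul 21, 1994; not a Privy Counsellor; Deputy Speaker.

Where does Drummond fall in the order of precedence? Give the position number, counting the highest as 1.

By the first rule: Leclerc (a Privy Counsellor); then Drummond, Kowalski, Romero, Horvat and Fontaine (each not a Privy Counsellor).
Among Drummond, Kowalski, Romero, Horvat and Fontaine, by parliamentary office: Drummond and Kowalski (Speaker) before Romero (Deputy Speaker) before Horvat (Leader of the House) before Fontaine (Chief Whip).
Drummond and Kowalski both have terms served 2 terms, so the next rule applies.
Among Drummond and Kowalski, alphabetically by surname: Drummond before Kowalski.
Order: Leclerc, Drummond, Kowalski, Romero, Horvat, Fontaine. So position 2.

2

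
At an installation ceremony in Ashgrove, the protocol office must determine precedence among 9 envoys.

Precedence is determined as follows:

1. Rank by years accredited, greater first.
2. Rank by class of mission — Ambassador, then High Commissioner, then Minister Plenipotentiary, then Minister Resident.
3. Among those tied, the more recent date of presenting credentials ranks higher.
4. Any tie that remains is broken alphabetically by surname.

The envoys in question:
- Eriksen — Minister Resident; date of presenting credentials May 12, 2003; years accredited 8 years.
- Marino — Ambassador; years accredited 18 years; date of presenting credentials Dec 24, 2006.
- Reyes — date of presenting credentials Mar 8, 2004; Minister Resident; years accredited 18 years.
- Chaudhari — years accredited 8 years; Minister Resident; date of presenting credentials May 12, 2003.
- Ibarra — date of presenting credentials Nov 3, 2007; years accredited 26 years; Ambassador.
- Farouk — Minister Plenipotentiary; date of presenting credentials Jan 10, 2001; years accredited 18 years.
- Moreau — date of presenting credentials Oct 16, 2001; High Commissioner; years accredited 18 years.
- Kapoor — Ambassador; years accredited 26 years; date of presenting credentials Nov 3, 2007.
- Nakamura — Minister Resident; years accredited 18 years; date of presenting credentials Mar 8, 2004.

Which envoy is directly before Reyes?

Nakamura

By years accredited (higher first): Ibarra and Kapoor (both 26 years); then Marino, Moreau, Farouk, Nakamura and Reyes (each 18 years); then Chaudhari and Eriksen (both 8 years).
Ibarra and Kapoor are each Ambassador, so the next rule applies.
Ibarra and Kapoor both have date of presenting credentials Nov 3, 2007, so the next rule applies.
Among Ibarra and Kapoor, alphabetically by surname: Ibarra before Kapoor.
Among Marino, Moreau, Farouk, Nakamura and Reyes, by class of mission: Marino (Ambassador) before Moreau (High Commissioner) before Farouk (Minister Plenipotentiary) before Nakamura and Reyes (Minister Resident).
Nakamura and Reyes both have date of presenting credentials Mar 8, 2004, so the next rule applies.
Among Nakamura and Reyes, alphabetically by surname: Nakamura before Reyes.
Chaudhari and Eriksen are each Minister Resident, so the next rule applies.
Chaudhari and Eriksen both have date of presenting credentials May 12, 2003, so the next rule applies.
Among Chaudhari and Eriksen, alphabetically by surname: Chaudhari before Eriksen.
Order: Ibarra, Kapoor, Marino, Moreau, Farouk, Nakamura, Reyes, Chaudhari, Eriksen.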